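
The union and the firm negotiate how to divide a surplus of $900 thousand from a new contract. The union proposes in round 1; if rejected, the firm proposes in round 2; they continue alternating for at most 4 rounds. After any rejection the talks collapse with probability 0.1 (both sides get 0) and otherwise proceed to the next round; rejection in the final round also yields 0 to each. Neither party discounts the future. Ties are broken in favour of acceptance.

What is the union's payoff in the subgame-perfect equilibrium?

By backward induction:
Round 4 (the firm proposes): rejection yields 0 for the union; the firm offers 0 and keeps 900.
Round 3 (the union proposes): rejecting gives the firm an expected 0.9 × 900 = 810, so the union offers 810, keeping 90.
Round 2 (the firm proposes): rejecting gives the union an expected 0.9 × 90 = 81; the firm offers that and keeps 819.
Round 1 (the union proposes): rejecting gives the firm an expected 0.9 × 819 = 737.1. The union offers 737.1 and keeps 900 − 737.1 = 162.9.

162.9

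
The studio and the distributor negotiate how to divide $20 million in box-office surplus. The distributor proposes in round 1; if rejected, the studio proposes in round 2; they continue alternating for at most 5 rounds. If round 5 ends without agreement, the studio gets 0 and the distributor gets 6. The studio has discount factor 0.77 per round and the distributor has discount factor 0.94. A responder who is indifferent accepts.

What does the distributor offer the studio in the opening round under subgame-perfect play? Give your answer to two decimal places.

1.59

Round 5 (the distributor proposes): rejection yields 0 for the studio; the distributor offers 0 and keeps 20.
Round 4 (the studio proposes): the distributor can get 20 next round, worth 0.94 × 20 = 18.8 now. The studio offers 18.8 and keeps 20 − 18.8 = 1.2.
Round 3 (the distributor proposes): the studio can get 1.2 next round, worth 0.77 × 1.2 = 0.924 now. The distributor offers 0.924 and keeps 20 − 0.924 = 19.076.
Round 2 (the studio proposes): the distributor can get 19.076 next round, worth 0.94 × 19.076 = 17.93144 now, so the studio offers 17.93144, keeping 2.06856.
Round 1 (the distributor proposes): the studio can get 2.06856 next round, worth 0.77 × 2.06856 = 1.5927912 now. The distributor offers 1.5927912 and keeps 20 − 1.5927912 = 18.4072088.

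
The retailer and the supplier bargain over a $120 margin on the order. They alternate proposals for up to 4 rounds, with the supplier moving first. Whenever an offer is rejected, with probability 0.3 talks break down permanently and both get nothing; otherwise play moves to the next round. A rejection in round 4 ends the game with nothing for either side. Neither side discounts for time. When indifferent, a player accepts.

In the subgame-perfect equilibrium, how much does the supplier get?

By backward induction:
Round 4 (the retailer proposes): rejection yields 0 for the supplier; the retailer offers 0 and keeps 120.
Round 3 (the supplier proposes): rejecting gives the retailer an expected 0.7 × 120 = 84, so the supplier offers 84, keeping 36.
Round 2 (the retailer proposes): rejecting gives the supplier an expected 0.7 × 36 = 25.2. The retailer offers 25.2 and keeps 120 − 25.2 = 94.8.
Round 1 (the supplier proposes): rejecting gives the retailer an expected 0.7 × 94.8 = 66.36; the supplier offers that and keeps 53.64.

53.64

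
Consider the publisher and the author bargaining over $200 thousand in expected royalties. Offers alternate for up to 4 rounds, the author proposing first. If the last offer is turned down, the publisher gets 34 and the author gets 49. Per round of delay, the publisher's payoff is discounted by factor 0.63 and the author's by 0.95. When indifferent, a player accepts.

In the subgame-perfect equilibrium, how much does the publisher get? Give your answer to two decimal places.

63.24

Round 4 (the publisher proposes): the author gets 49 if talks fail, so the publisher offers 49 and keeps 151.
Round 3 (the author proposes): the publisher can get 151 next round, worth 0.63 × 151 = 95.13 now, so the author offers 95.13, keeping 104.87.
Round 2 (the publisher proposes): the author can get 104.87 next round, worth 0.95 × 104.87 = 99.6265 now. The publisher offers 99.6265 and keeps 200 − 99.6265 = 100.3735.
Round 1 (the author proposes): the publisher can get 100.3735 next round, worth 0.63 × 100.3735 = 63.235305 now. The author offers 63.235305 and keeps 200 − 63.235305 = 136.764695.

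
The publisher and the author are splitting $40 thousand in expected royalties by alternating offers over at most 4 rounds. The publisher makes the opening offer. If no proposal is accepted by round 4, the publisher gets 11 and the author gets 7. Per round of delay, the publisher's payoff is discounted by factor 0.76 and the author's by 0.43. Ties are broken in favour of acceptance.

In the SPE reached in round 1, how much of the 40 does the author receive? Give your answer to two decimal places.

8.20

By backward induction:
Round 4 (the author proposes): the publisher gets 11 if talks fail, so the author offers 11 and keeps 29.
Round 3 (the publisher proposes): the author can get 29 next round, worth 0.43 × 29 = 12.47 now; the publisher offers that and keeps 27.53.
Round 2 (the author proposes): the publisher can get 27.53 next round, worth 0.76 × 27.53 = 20.9228 now, so the author offers 20.9228, keeping 19.0772.
Round 1 (the publisher proposes): the author can get 19.0772 next round, worth 0.43 × 19.0772 = 8.203196 now, so the publisher offers 8.203196, keeping 31.796804.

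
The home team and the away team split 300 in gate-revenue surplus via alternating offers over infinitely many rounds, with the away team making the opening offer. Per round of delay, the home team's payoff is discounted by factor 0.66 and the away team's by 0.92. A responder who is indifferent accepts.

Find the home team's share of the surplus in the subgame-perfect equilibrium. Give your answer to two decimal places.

When the away team proposes, the home team accepts any offer worth at least 0.66 times what the home team would get by proposing next round; and vice versa.
This gives x = 300 − 0.66y and y = 300 − 0.92x, where x and y are each side's share when it proposes.
Hence (1 − 0.66·0.92)x = 300(1 − 0.66), i.e. 0.3928·x = 102.
x ≈ 259.6741; the home team's share is 300 − x ≈ 40.3259.

40.33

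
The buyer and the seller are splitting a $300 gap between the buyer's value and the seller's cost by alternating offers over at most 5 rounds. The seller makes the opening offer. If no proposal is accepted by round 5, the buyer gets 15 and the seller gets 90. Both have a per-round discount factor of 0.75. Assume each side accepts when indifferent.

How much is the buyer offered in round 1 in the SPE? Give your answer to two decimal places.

Round 5 (the seller proposes): the buyer gets 15 if talks fail, so the seller offers 15 and keeps 285.
Round 4 (the buyer proposes): the seller can get 285 next round, worth 0.75 × 285 = 213.75 now; the buyer offers that and keeps 86.25.
Round 3 (the seller proposes): the buyer can get 86.25 next round, worth 0.75 × 86.25 = 64.6875 now; the seller offers that and keeps 235.3125.
Round 2 (the buyer proposes): the seller can get 235.3125 next round, worth 0.75 × 235.3125 = 176.484375 now; the buyer offers that and keeps 123.515625.
Round 1 (the seller proposes): the buyer can get 123.515625 next round, worth 0.75 × 123.515625 = 92.63671875 now, so the seller offers 92.63671875, keeping 207.36328125.

92.64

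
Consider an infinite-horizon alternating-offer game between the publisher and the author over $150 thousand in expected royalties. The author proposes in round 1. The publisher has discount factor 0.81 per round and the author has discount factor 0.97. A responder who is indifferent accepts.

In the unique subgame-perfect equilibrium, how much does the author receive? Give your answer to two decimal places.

132.99

In a stationary SPE each proposer offers the other exactly their discounted continuation value.
If the author keeps x when proposing and the publisher keeps y when proposing, then x = 150 − 0.81y and y = 150 − 0.97x.
Solving: x = 150(1 − 0.81) / (1 − 0.97·0.81) = 28.5 / 0.2143 ≈ 132.9911.
The publisher gets 150 − 132.9911 ≈ 17.0089.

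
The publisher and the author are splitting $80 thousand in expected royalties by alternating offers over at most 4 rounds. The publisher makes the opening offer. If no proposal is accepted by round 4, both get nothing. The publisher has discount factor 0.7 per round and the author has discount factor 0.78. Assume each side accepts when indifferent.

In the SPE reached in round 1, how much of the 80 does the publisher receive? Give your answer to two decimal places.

By backward induction:
Round 4 (the author proposes): the publisher will accept anything ≥ 0, so the author offers 0 and keeps 80.
Round 3 (the publisher proposes): the author can get 80 next round, worth 0.78 × 80 = 62.4 now; the publisher offers that and keeps 17.6.
Round 2 (the author proposes): the publisher can get 17.6 next round, worth 0.7 × 17.6 = 12.32 now, so the author offers 12.32, keeping 67.68.
Round 1 (the publisher proposes): the author can get 67.68 next round, worth 0.78 × 67.68 = 52.7904 now, so the publisher offers 52.7904, keeping 27.2096.

27.21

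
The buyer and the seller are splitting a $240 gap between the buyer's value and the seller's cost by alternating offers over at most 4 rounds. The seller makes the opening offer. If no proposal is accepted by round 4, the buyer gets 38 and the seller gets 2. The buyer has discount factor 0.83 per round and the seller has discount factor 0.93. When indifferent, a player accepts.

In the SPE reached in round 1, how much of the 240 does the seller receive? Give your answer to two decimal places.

Work backward from the last round.
Round 4 (the buyer proposes): the seller gets 2 if talks fail, so the buyer offers 2 and keeps 238.
Round 3 (the seller proposes): the buyer can get 238 next round, worth 0.83 × 238 = 197.54 now. The seller offers 197.54 and keeps 240 − 197.54 = 42.46.
Round 2 (the buyer proposes): the seller can get 42.46 next round, worth 0.93 × 42.46 = 39.4878 now; the buyer offers that and keeps 200.5122.
Round 1 (the seller proposes): the buyer can get 200.5122 next round, worth 0.83 × 200.5122 = 166.425126 now; the seller offers that and keeps 73.574874.

73.57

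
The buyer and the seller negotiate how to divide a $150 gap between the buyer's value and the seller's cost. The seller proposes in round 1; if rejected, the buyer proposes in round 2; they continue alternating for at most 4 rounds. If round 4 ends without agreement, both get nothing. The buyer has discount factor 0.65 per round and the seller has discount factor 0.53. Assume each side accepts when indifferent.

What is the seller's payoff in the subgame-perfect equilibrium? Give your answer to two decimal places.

Round 4 (the buyer proposes): the seller will accept anything ≥ 0, so the buyer offers 0 and keeps 150.
Round 3 (the seller proposes): the buyer can get 150 next round, worth 0.65 × 150 = 97.5 now; the seller offers that and keeps 52.5.
Round 2 (the buyer proposes): the seller can get 52.5 next round, worth 0.53 × 52.5 = 27.825 now. The buyer offers 27.825 and keeps 150 − 27.825 = 122.175.
Round 1 (the seller proposes): the buyer can get 122.175 next round, worth 0.65 × 122.175 = 79.41375 now, so the seller offers 79.41375, keeping 70.58625.

70.59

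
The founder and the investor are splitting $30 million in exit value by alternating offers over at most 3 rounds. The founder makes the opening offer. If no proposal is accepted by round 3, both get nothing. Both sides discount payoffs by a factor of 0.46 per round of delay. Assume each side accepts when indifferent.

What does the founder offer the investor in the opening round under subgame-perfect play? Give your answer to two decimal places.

7.45

By backward induction:
Round 3 (the founder proposes): the investor will accept anything ≥ 0, so the founder offers 0 and keeps 30.
Round 2 (the investor proposes): the founder can get 30 next round, worth 0.46 × 30 = 13.8 now, so the investor offers 13.8, keeping 16.2.
Round 1 (the founder proposes): the investor can get 16.2 next round, worth 0.46 × 16.2 = 7.452 now. The founder offers 7.452 and keeps 30 − 7.452 = 22.548.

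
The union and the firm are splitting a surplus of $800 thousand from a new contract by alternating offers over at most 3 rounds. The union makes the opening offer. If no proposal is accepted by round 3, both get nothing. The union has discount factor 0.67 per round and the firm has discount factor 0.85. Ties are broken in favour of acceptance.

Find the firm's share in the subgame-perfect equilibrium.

224.4

Work backward from the last round.
Round 3 (the union proposes): the firm will accept anything ≥ 0, so the union offers 0 and keeps 800.
Round 2 (the firm proposes): the union can get 800 next round, worth 0.67 × 800 = 536 now, so the firm offers 536, keeping 264.
Round 1 (the union proposes): the firm can get 264 next round, worth 0.85 × 264 = 224.4 now; the union offers that and keeps 575.6.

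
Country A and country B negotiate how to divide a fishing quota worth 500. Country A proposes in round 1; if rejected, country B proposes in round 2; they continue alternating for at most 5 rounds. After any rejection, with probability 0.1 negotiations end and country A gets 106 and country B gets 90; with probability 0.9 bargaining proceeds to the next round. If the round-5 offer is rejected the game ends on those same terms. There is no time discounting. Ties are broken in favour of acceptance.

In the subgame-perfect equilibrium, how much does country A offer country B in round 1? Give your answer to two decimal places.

Round 5 (country A proposes): country B gets 90 if talks fail, so country A offers 90 and keeps 410.
Round 4 (country B proposes): rejecting gives country A an expected 0.9 × 410 + 0.1 × 106 = 379.6. Country B offers 379.6 and keeps 500 − 379.6 = 120.4.
Round 3 (country A proposes): rejecting gives country B an expected 0.9 × 120.4 + 0.1 × 90 = 117.36. Country A offers 117.36 and keeps 500 − 117.36 = 382.64.
Round 2 (country B proposes): rejecting gives country A an expected 0.9 × 382.64 + 0.1 × 106 = 354.976, so country B offers 354.976, keeping 145.024.
Round 1 (country A proposes): rejecting gives country B an expected 0.9 × 145.024 + 0.1 × 90 = 139.5216. Country A offers 139.5216 and keeps 500 − 139.5216 = 360.4784.

139.52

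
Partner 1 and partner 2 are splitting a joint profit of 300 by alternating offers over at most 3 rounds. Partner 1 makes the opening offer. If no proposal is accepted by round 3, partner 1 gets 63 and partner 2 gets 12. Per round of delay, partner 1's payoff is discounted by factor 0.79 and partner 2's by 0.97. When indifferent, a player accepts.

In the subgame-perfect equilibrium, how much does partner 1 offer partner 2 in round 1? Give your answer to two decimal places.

Round 3 (partner 1 proposes): partner 2 gets 12 if talks fail, so partner 1 offers 12 and keeps 288.
Round 2 (partner 2 proposes): partner 1 can get 288 next round, worth 0.79 × 288 = 227.52 now. Partner 2 offers 227.52 and keeps 300 − 227.52 = 72.48.
Round 1 (partner 1 proposes): partner 2 can get 72.48 next round, worth 0.97 × 72.48 = 70.3056 now, so partner 1 offers 70.3056, keeping 229.6944.

70.31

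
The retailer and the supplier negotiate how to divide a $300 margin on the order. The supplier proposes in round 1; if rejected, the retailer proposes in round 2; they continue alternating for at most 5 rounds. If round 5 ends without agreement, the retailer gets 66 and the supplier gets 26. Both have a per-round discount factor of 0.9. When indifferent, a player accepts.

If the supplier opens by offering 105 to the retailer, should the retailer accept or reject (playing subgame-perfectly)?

Accept

Round 5 (the supplier proposes): the retailer gets 66 if talks fail, so the supplier offers 66 and keeps 234.
Round 4 (the retailer proposes): the supplier can get 234 next round, worth 0.9 × 234 = 210.6 now; the retailer offers that and keeps 89.4.
Round 3 (the supplier proposes): the retailer can get 89.4 next round, worth 0.9 × 89.4 = 80.46 now, so the supplier offers 80.46, keeping 219.54.
Round 2 (the retailer proposes): the supplier can get 219.54 next round, worth 0.9 × 219.54 = 197.586 now; the retailer offers that and keeps 102.414.
So by rejecting in round 1, the retailer gets 102.414 next round, worth 0.9 × 102.414 = 92.1726 now.
Offer 105 ≥ 92.1726, so the retailer accepts.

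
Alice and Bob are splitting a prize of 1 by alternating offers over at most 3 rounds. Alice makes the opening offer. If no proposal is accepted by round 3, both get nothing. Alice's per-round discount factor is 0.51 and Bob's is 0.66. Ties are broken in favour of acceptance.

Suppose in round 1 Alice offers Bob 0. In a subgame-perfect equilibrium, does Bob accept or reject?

Round 3 (Alice proposes): rejection yields 0 for Bob; Alice offers 0 and keeps 1.
Round 2 (Bob proposes): Alice can get 1 next round, worth 0.51 × 1 = 0.51 now, so Bob offers 0.51, keeping 0.49.
So by rejecting in round 1, Bob gets 0.49 next round, worth 0.66 × 0.49 = 0.3234 now.
Offer 0 < 0.3234, so Bob rejects.

Reject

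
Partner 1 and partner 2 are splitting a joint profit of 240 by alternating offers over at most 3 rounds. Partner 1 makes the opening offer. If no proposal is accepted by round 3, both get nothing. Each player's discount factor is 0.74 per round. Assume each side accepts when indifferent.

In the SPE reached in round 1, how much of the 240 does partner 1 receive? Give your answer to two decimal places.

193.82

Round 3 (partner 1 proposes): rejection yields 0 for partner 2; partner 1 offers 0 and keeps 240.
Round 2 (partner 2 proposes): partner 1 can get 240 next round, worth 0.74 × 240 = 177.6 now, so partner 2 offers 177.6, keeping 62.4.
Round 1 (partner 1 proposes): partner 2 can get 62.4 next round, worth 0.74 × 62.4 = 46.176 now. Partner 1 offers 46.176 and keeps 240 − 46.176 = 193.824.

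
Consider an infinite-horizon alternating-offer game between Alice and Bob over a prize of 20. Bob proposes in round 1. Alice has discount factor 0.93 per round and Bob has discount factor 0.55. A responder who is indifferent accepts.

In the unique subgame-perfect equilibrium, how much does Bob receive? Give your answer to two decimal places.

2.87

Let x be Bob's share when Bob proposes and y be Alice's share when Alice proposes.
Alice accepts iff offered ≥ 0.93·y, so x = 20 − 0.93y. Symmetrically y = 20 − 0.55x.
Substituting: x = 20 − 0.93(20 − 0.55x), giving x(1 − 0.55·0.93) = 20(1 − 0.93).
So x = 20 × 0.07 / 0.4885 ≈ 2.8659, and Alice receives 20 − x ≈ 17.1341.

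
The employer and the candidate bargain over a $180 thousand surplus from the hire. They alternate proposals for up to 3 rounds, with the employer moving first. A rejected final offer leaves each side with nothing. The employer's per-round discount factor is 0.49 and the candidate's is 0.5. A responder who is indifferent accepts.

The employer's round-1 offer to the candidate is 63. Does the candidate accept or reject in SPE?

Round 3 (the employer proposes): rejection yields 0 for the candidate; the employer offers 0 and keeps 180.
Round 2 (the candidate proposes): the employer can get 180 next round, worth 0.49 × 180 = 88.2 now. The candidate offers 88.2 and keeps 180 − 88.2 = 91.8.
So by rejecting in round 1, the candidate gets 91.8 next round, worth 0.5 × 91.8 = 45.9 now.
Offer 63 ≥ 45.9, so the candidate accepts.

Accept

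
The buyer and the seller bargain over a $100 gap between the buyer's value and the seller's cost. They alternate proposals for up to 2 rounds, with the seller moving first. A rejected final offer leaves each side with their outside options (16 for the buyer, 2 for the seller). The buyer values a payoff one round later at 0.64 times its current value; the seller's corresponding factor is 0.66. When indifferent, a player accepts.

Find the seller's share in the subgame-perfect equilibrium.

Work backward from the last round.
Round 2 (the buyer proposes): the seller gets 2 if talks fail, so the buyer offers 2 and keeps 98.
Round 1 (the seller proposes): the buyer can get 98 next round, worth 0.64 × 98 = 62.72 now. The seller offers 62.72 and keeps 100 − 62.72 = 37.28.

37.28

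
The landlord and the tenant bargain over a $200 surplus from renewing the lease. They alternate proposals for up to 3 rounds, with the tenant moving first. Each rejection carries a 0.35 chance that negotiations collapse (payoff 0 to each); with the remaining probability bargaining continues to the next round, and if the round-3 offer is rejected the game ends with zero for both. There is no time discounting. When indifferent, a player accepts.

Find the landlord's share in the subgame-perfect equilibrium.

45.5

Round 3 (the tenant proposes): the landlord will accept anything ≥ 0, so the tenant offers 0 and keeps 200.
Round 2 (the landlord proposes): rejecting gives the tenant an expected 0.65 × 200 = 130, so the landlord offers 130, keeping 70.
Round 1 (the tenant proposes): rejecting gives the landlord an expected 0.65 × 70 = 45.5, so the tenant offers 45.5, keeping 154.5.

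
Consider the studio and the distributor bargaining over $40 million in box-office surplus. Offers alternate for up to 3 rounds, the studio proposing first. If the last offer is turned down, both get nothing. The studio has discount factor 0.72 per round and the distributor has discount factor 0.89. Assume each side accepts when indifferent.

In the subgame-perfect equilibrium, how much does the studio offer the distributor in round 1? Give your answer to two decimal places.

Solve by backward induction from round 3.
Round 3 (the studio proposes): rejection yields 0 for the distributor; the studio offers 0 and keeps 40.
Round 2 (the distributor proposes): the studio can get 40 next round, worth 0.72 × 40 = 28.8 now, so the distributor offers 28.8, keeping 11.2.
Round 1 (the studio proposes): the distributor can get 11.2 next round, worth 0.89 × 11.2 = 9.968 now. The studio offers 9.968 and keeps 40 − 9.968 = 30.032.

9.97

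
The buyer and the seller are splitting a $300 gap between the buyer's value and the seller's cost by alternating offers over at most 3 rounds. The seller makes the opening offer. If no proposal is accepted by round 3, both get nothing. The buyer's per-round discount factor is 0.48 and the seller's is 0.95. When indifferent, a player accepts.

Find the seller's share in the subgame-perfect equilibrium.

292.8

Round 3 (the seller proposes): rejection yields 0 for the buyer; the seller offers 0 and keeps 300.
Round 2 (the buyer proposes): the seller can get 300 next round, worth 0.95 × 300 = 285 now; the buyer offers that and keeps 15.
Round 1 (the seller proposes): the buyer can get 15 next round, worth 0.48 × 15 = 7.2 now, so the seller offers 7.2, keeping 292.8.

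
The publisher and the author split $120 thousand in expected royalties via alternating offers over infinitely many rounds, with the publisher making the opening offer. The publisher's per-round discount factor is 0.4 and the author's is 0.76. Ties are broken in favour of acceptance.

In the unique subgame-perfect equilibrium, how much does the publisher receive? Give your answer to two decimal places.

In a stationary SPE each proposer offers the other exactly their discounted continuation value.
If the publisher keeps x when proposing and the author keeps y when proposing, then x = 120 − 0.76y and y = 120 − 0.4x.
Solving: x = 120(1 − 0.76) / (1 − 0.4·0.76) = 28.8 / 0.696 ≈ 41.3793.
The author gets 120 − 41.3793 ≈ 78.6207.

41.38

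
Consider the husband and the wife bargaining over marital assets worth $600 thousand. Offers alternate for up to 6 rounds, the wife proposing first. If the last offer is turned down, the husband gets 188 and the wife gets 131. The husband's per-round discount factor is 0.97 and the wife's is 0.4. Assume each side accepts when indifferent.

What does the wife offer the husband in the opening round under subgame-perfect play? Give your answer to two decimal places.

553.18

Round 6 (the husband proposes): the wife gets 131 if talks fail, so the husband offers 131 and keeps 469.
Round 5 (the wife proposes): the husband can get 469 next round, worth 0.97 × 469 = 454.93 now. The wife offers 454.93 and keeps 600 − 454.93 = 145.07.
Round 4 (the husband proposes): the wife can get 145.07 next round, worth 0.4 × 145.07 = 58.028 now, so the husband offers 58.028, keeping 541.972.
Round 3 (the wife proposes): the husband can get 541.972 next round, worth 0.97 × 541.972 = 525.71284 now. The wife offers 525.71284 and keeps 600 − 525.71284 = 74.28716.
Round 2 (the husband proposes): the wife can get 74.28716 next round, worth 0.4 × 74.28716 = 29.714864 now. The husband offers 29.714864 and keeps 600 − 29.714864 = 570.285136.
Round 1 (the wife proposes): the husband can get 570.285136 next round, worth 0.97 × 570.285136 = 553.17658192 now; the wife offers that and keeps 46.82341808.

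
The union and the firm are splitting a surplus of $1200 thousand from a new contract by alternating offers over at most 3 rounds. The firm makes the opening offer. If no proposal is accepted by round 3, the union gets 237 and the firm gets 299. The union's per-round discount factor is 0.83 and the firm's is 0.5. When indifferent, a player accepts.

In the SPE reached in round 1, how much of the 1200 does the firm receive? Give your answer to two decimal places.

Round 3 (the firm proposes): the union gets 237 if talks fail, so the firm offers 237 and keeps 963.
Round 2 (the union proposes): the firm can get 963 next round, worth 0.5 × 963 = 481.5 now, so the union offers 481.5, keeping 718.5.
Round 1 (the firm proposes): the union can get 718.5 next round, worth 0.83 × 718.5 = 596.355 now, so the firm offers 596.355, keeping 603.645.

603.65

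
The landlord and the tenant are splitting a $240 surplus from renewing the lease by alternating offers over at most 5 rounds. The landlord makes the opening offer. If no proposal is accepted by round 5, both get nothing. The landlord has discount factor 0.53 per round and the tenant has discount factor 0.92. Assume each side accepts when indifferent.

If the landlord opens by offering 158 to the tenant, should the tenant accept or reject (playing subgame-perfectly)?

Round 5 (the landlord proposes): the tenant will accept anything ≥ 0, so the landlord offers 0 and keeps 240.
Round 4 (the tenant proposes): the landlord can get 240 next round, worth 0.53 × 240 = 127.2 now; the tenant offers that and keeps 112.8.
Round 3 (the landlord proposes): the tenant can get 112.8 next round, worth 0.92 × 112.8 = 103.776 now. The landlord offers 103.776 and keeps 240 − 103.776 = 136.224.
Round 2 (the tenant proposes): the landlord can get 136.224 next round, worth 0.53 × 136.224 = 72.19872 now. The tenant offers 72.19872 and keeps 240 − 72.19872 = 167.80128.
So by rejecting in round 1, the tenant gets 167.80128 next round, worth 0.92 × 167.80128 = 154.3771776 now.
Offer 158 ≥ 154.3771776, so the tenant accepts.

Accept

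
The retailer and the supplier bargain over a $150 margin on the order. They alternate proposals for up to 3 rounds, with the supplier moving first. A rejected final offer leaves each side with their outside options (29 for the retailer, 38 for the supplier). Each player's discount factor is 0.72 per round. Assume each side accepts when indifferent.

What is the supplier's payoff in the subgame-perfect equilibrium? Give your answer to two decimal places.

Round 3 (the supplier proposes): the retailer gets 29 if talks fail, so the supplier offers 29 and keeps 121.
Round 2 (the retailer proposes): the supplier can get 121 next round, worth 0.72 × 121 = 87.12 now. The retailer offers 87.12 and keeps 150 − 87.12 = 62.88.
Round 1 (the supplier proposes): the retailer can get 62.88 next round, worth 0.72 × 62.88 = 45.2736 now, so the supplier offers 45.2736, keeping 104.7264.

104.73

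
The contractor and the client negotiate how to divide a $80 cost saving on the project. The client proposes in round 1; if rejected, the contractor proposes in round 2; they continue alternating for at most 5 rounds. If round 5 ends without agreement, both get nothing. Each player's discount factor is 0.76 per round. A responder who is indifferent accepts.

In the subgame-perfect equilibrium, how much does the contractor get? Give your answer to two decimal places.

Round 5 (the client proposes): rejection yields 0 for the contractor; the client offers 0 and keeps 80.
Round 4 (the contractor proposes): the client can get 80 next round, worth 0.76 × 80 = 60.8 now. The contractor offers 60.8 and keeps 80 − 60.8 = 19.2.
Round 3 (the client proposes): the contractor can get 19.2 next round, worth 0.76 × 19.2 = 14.592 now; the client offers that and keeps 65.408.
Round 2 (the contractor proposes): the client can get 65.408 next round, worth 0.76 × 65.408 = 49.71008 now; the contractor offers that and keeps 30.28992.
Round 1 (the client proposes): the contractor can get 30.28992 next round, worth 0.76 × 30.28992 = 23.0203392 now; the client offers that and keeps 56.9796608.

23.02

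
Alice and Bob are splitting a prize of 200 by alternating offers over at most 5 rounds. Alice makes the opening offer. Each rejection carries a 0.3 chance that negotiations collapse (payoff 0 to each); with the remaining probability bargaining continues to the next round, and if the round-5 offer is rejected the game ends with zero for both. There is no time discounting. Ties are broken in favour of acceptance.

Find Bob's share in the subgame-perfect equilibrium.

Round 5 (Alice proposes): Bob will accept anything ≥ 0, so Alice offers 0 and keeps 200.
Round 4 (Bob proposes): rejecting gives Alice an expected 0.7 × 200 = 140; Bob offers that and keeps 60.
Round 3 (Alice proposes): rejecting gives Bob an expected 0.7 × 60 = 42, so Alice offers 42, keeping 158.
Round 2 (Bob proposes): rejecting gives Alice an expected 0.7 × 158 = 110.6. Bob offers 110.6 and keeps 200 − 110.6 = 89.4.
Round 1 (Alice proposes): rejecting gives Bob an expected 0.7 × 89.4 = 62.58. Alice offers 62.58 and keeps 200 − 62.58 = 137.42.

62.58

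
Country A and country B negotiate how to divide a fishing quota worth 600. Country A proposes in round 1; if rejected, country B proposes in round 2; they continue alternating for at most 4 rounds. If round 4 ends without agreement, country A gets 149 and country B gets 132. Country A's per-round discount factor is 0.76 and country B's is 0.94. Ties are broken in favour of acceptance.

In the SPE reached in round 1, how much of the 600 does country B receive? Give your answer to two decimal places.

438.22

Round 4 (country B proposes): country A gets 149 if talks fail, so country B offers 149 and keeps 451.
Round 3 (country A proposes): country B can get 451 next round, worth 0.94 × 451 = 423.94 now. Country A offers 423.94 and keeps 600 − 423.94 = 176.06.
Round 2 (country B proposes): country A can get 176.06 next round, worth 0.76 × 176.06 = 133.8056 now; country B offers that and keeps 466.1944.
Round 1 (country A proposes): country B can get 466.1944 next round, worth 0.94 × 466.1944 = 438.222736 now; country A offers that and keeps 161.777264.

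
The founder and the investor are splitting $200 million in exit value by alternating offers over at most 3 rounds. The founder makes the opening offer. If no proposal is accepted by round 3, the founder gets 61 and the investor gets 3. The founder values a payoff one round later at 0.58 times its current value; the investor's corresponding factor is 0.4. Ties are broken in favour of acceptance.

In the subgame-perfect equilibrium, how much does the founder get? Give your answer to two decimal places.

By backward induction:
Round 3 (the founder proposes): the investor gets 3 if talks fail, so the founder offers 3 and keeps 197.
Round 2 (the investor proposes): the founder can get 197 next round, worth 0.58 × 197 = 114.26 now, so the investor offers 114.26, keeping 85.74.
Round 1 (the founder proposes): the investor can get 85.74 next round, worth 0.4 × 85.74 = 34.296 now; the founder offers that and keeps 165.704.

165.70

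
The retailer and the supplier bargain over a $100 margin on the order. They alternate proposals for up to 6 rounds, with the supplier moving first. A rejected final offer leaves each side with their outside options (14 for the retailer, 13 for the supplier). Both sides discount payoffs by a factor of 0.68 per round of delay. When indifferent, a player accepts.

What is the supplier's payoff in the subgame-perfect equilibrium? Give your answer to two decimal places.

Round 6 (the retailer proposes): the supplier gets 13 if talks fail, so the retailer offers 13 and keeps 87.
Round 5 (the supplier proposes): the retailer can get 87 next round, worth 0.68 × 87 = 59.16 now, so the supplier offers 59.16, keeping 40.84.
Round 4 (the retailer proposes): the supplier can get 40.84 next round, worth 0.68 × 40.84 = 27.7712 now, so the retailer offers 27.7712, keeping 72.2288.
Round 3 (the supplier proposes): the retailer can get 72.2288 next round, worth 0.68 × 72.2288 = 49.115584 now, so the supplier offers 49.115584, keeping 50.884416.
Round 2 (the retailer proposes): the supplier can get 50.884416 next round, worth 0.68 × 50.884416 = 34.60140288 now, so the retailer offers 34.60140288, keeping 65.39859712.
Round 1 (the supplier proposes): the retailer can get 65.39859712 next round, worth 0.68 × 65.39859712 = 44.4710460416 now; the supplier offers that and keeps 55.5289539584.

55.53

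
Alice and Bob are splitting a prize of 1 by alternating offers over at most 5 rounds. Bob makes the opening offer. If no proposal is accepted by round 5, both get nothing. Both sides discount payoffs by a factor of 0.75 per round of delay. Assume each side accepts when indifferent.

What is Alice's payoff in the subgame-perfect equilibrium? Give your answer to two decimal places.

0.29

Work backward from the last round.
Round 5 (Bob proposes): Alice will accept anything ≥ 0, so Bob offers 0 and keeps 1.
Round 4 (Alice proposes): Bob can get 1 next round, worth 0.75 × 1 = 0.75 now; Alice offers that and keeps 0.25.
Round 3 (Bob proposes): Alice can get 0.25 next round, worth 0.75 × 0.25 = 0.1875 now, so Bob offers 0.1875, keeping 0.8125.
Round 2 (Alice proposes): Bob can get 0.8125 next round, worth 0.75 × 0.8125 = 0.609375 now. Alice offers 0.609375 and keeps 1 − 0.609375 = 0.390625.
Round 1 (Bob proposes): Alice can get 0.390625 next round, worth 0.75 × 0.390625 = 0.29296875 now. Bob offers 0.29296875 and keeps 1 − 0.29296875 = 0.70703125.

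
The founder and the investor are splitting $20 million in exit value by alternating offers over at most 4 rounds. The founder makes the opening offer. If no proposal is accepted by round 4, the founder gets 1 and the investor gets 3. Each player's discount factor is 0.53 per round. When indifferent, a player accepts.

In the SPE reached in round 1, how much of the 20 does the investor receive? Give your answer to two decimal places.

Work backward from the last round.
Round 4 (the investor proposes): the founder gets 1 if talks fail, so the investor offers 1 and keeps 19.
Round 3 (the founder proposes): the investor can get 19 next round, worth 0.53 × 19 = 10.07 now; the founder offers that and keeps 9.93.
Round 2 (the investor proposes): the founder can get 9.93 next round, worth 0.53 × 9.93 = 5.2629 now, so the investor offers 5.2629, keeping 14.7371.
Round 1 (the founder proposes): the investor can get 14.7371 next round, worth 0.53 × 14.7371 = 7.810663 now; the founder offers that and keeps 12.189337.

7.81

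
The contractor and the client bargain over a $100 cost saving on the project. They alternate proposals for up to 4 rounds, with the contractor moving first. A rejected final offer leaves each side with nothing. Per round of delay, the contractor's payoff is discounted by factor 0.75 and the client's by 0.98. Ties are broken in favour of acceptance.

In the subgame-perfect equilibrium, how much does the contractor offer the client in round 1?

96.53

Solve by backward induction from round 4.
Round 4 (the client proposes): the contractor will accept anything ≥ 0, so the client offers 0 and keeps 100.
Round 3 (the contractor proposes): the client can get 100 next round, worth 0.98 × 100 = 98 now; the contractor offers that and keeps 2.
Round 2 (the client proposes): the contractor can get 2 next round, worth 0.75 × 2 = 1.5 now. The client offers 1.5 and keeps 100 − 1.5 = 98.5.
Round 1 (the contractor proposes): the client can get 98.5 next round, worth 0.98 × 98.5 = 96.53 now. The contractor offers 96.53 and keeps 100 − 96.53 = 3.47.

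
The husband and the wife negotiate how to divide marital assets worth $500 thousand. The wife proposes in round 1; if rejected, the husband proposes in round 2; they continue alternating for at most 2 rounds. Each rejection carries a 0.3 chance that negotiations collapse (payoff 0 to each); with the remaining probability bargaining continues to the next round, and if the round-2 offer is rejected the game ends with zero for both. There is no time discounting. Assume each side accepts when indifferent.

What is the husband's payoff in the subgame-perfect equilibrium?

By backward induction:
Round 2 (the husband proposes): the wife will accept anything ≥ 0, so the husband offers 0 and keeps 500.
Round 1 (the wife proposes): rejecting gives the husband an expected 0.7 × 500 = 350, so the wife offers 350, keeping 150.

350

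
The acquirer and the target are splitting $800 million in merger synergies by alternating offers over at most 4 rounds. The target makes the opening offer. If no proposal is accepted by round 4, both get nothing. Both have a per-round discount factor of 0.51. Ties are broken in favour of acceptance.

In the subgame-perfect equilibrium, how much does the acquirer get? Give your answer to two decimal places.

Round 4 (the acquirer proposes): the target will accept anything ≥ 0, so the acquirer offers 0 and keeps 800.
Round 3 (the target proposes): the acquirer can get 800 next round, worth 0.51 × 800 = 408 now, so the target offers 408, keeping 392.
Round 2 (the acquirer proposes): the target can get 392 next round, worth 0.51 × 392 = 199.92 now; the acquirer offers that and keeps 600.08.
Round 1 (the target proposes): the acquirer can get 600.08 next round, worth 0.51 × 600.08 = 306.0408 now, so the target offers 306.0408, keeping 493.9592.

306.04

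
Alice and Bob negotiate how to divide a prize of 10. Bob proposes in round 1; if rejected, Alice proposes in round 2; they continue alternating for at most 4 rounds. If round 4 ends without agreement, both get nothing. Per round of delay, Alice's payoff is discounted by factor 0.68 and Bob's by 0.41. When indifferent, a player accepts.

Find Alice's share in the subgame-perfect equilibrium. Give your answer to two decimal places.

Round 4 (Alice proposes): Bob will accept anything ≥ 0, so Alice offers 0 and keeps 10.
Round 3 (Bob proposes): Alice can get 10 next round, worth 0.68 × 10 = 6.8 now. Bob offers 6.8 and keeps 10 − 6.8 = 3.2.
Round 2 (Alice proposes): Bob can get 3.2 next round, worth 0.41 × 3.2 = 1.312 now. Alice offers 1.312 and keeps 10 − 1.312 = 8.688.
Round 1 (Bob proposes): Alice can get 8.688 next round, worth 0.68 × 8.688 = 5.90784 now; Bob offers that and keeps 4.09216.

5.91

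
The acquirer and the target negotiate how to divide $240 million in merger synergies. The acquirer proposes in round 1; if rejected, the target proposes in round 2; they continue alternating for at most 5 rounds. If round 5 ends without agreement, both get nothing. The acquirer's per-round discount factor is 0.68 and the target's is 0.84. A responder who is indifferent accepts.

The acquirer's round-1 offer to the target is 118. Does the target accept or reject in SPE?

Accept

Round 5 (the acquirer proposes): rejection yields 0 for the target; the acquirer offers 0 and keeps 240.
Round 4 (the target proposes): the acquirer can get 240 next round, worth 0.68 × 240 = 163.2 now; the target offers that and keeps 76.8.
Round 3 (the acquirer proposes): the target can get 76.8 next round, worth 0.84 × 76.8 = 64.512 now. The acquirer offers 64.512 and keeps 240 − 64.512 = 175.488.
Round 2 (the target proposes): the acquirer can get 175.488 next round, worth 0.68 × 175.488 = 119.33184 now; the target offers that and keeps 120.66816.
So by rejecting in round 1, the target gets 120.66816 next round, worth 0.84 × 120.66816 = 101.3612544 now.
Offer 118 ≥ 101.3612544, so the target accepts.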